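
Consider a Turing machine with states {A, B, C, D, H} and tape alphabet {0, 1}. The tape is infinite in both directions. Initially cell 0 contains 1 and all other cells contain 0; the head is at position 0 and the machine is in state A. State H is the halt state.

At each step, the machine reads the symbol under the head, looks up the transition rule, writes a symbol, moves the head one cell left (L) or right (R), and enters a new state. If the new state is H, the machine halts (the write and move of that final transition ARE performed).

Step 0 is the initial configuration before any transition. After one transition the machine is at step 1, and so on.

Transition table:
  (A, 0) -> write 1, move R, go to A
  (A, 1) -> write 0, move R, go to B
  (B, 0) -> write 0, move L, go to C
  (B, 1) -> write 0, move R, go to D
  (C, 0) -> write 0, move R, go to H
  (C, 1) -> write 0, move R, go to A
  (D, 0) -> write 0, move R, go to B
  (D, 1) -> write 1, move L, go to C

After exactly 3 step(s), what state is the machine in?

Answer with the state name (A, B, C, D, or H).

Step 1: in state A at pos 0, read 1 -> (A,1)->write 0,move R,goto B. Now: state=B, head=1, tape[-1..2]=0000 (head:   ^)
Step 2: in state B at pos 1, read 0 -> (B,0)->write 0,move L,goto C. Now: state=C, head=0, tape[-1..2]=0000 (head:  ^)
Step 3: in state C at pos 0, read 0 -> (C,0)->write 0,move R,goto H. Now: state=H, head=1, tape[-1..2]=0000 (head:   ^)

Answer: H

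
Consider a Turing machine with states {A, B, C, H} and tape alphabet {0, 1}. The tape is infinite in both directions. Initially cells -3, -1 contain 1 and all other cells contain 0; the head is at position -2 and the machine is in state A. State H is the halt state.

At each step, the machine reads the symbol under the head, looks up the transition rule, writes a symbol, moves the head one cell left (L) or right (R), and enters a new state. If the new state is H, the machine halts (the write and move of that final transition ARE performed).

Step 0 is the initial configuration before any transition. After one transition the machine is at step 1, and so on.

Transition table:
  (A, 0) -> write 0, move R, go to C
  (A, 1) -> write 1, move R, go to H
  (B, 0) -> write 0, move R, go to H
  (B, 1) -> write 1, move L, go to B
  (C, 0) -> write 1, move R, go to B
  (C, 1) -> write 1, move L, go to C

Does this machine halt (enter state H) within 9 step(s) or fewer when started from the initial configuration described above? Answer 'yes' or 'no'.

Answer: yes

Derivation:
Step 1: in state A at pos -2, read 0 -> (A,0)->write 0,move R,goto C. Now: state=C, head=-1, tape[-4..0]=01010 (head:    ^)
Step 2: in state C at pos -1, read 1 -> (C,1)->write 1,move L,goto C. Now: state=C, head=-2, tape[-4..0]=01010 (head:   ^)
Step 3: in state C at pos -2, read 0 -> (C,0)->write 1,move R,goto B. Now: state=B, head=-1, tape[-4..0]=01110 (head:    ^)
Step 4: in state B at pos -1, read 1 -> (B,1)->write 1,move L,goto B. Now: state=B, head=-2, tape[-4..0]=01110 (head:   ^)
Step 5: in state B at pos -2, read 1 -> (B,1)->write 1,move L,goto B. Now: state=B, head=-3, tape[-4..0]=01110 (head:  ^)
Step 6: in state B at pos -3, read 1 -> (B,1)->write 1,move L,goto B. Now: state=B, head=-4, tape[-5..0]=001110 (head:  ^)
Step 7: in state B at pos -4, read 0 -> (B,0)->write 0,move R,goto H. Now: state=H, head=-3, tape[-5..0]=001110 (head:   ^)
State H reached at step 7; 7 <= 9 -> yes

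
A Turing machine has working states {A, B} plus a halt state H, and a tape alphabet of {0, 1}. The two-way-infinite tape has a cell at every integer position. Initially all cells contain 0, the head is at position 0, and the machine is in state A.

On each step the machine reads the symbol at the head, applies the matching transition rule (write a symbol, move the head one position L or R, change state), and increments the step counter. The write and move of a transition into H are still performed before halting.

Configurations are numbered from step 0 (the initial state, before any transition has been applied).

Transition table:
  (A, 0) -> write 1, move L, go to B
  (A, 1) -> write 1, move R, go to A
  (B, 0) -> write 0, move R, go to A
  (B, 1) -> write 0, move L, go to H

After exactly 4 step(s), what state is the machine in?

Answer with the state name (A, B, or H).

Step 1: in state A at pos 0, read 0 -> (A,0)->write 1,move L,goto B. Now: state=B, head=-1, tape[-2..1]=0010 (head:  ^)
Step 2: in state B at pos -1, read 0 -> (B,0)->write 0,move R,goto A. Now: state=A, head=0, tape[-2..1]=0010 (head:   ^)
Step 3: in state A at pos 0, read 1 -> (A,1)->write 1,move R,goto A. Now: state=A, head=1, tape[-2..2]=00100 (head:    ^)
Step 4: in state A at pos 1, read 0 -> (A,0)->write 1,move L,goto B. Now: state=B, head=0, tape[-2..2]=00110 (head:   ^)

Answer: B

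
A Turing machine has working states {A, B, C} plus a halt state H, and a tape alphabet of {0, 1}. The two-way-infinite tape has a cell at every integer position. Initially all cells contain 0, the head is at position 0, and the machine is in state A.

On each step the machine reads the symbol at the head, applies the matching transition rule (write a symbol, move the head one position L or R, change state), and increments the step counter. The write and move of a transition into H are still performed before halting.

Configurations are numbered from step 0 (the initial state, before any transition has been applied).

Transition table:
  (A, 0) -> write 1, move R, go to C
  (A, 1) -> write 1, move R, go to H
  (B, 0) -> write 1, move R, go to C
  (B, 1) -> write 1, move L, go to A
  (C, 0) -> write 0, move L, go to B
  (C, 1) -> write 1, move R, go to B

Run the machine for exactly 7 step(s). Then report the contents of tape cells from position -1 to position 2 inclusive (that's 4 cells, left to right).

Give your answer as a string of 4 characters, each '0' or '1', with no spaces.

Step 1: in state A at pos 0, read 0 -> (A,0)->write 1,move R,goto C. Now: state=C, head=1, tape[-1..2]=0100 (head:   ^)
Step 2: in state C at pos 1, read 0 -> (C,0)->write 0,move L,goto B. Now: state=B, head=0, tape[-1..2]=0100 (head:  ^)
Step 3: in state B at pos 0, read 1 -> (B,1)->write 1,move L,goto A. Now: state=A, head=-1, tape[-2..2]=00100 (head:  ^)
Step 4: in state A at pos -1, read 0 -> (A,0)->write 1,move R,goto C. Now: state=C, head=0, tape[-2..2]=01100 (head:   ^)
Step 5: in state C at pos 0, read 1 -> (C,1)->write 1,move R,goto B. Now: state=B, head=1, tape[-2..2]=01100 (head:    ^)
Step 6: in state B at pos 1, read 0 -> (B,0)->write 1,move R,goto C. Now: state=C, head=2, tape[-2..3]=011100 (head:     ^)
Step 7: in state C at pos 2, read 0 -> (C,0)->write 0,move L,goto B. Now: state=B, head=1, tape[-2..3]=011100 (head:    ^)

Answer: 1110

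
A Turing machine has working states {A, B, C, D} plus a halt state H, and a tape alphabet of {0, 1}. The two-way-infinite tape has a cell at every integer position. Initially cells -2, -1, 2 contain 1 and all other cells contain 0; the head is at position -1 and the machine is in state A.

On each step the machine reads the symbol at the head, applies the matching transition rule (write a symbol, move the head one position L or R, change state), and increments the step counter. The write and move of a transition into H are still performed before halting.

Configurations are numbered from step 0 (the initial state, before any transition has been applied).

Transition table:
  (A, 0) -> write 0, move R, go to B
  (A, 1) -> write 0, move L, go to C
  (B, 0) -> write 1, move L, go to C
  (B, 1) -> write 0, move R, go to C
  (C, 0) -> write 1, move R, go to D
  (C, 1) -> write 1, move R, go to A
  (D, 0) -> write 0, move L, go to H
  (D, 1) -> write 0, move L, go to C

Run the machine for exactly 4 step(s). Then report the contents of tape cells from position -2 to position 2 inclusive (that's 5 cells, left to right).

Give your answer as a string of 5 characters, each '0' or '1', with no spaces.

Answer: 10101

Derivation:
Step 1: in state A at pos -1, read 1 -> (A,1)->write 0,move L,goto C. Now: state=C, head=-2, tape[-3..3]=0100010 (head:  ^)
Step 2: in state C at pos -2, read 1 -> (C,1)->write 1,move R,goto A. Now: state=A, head=-1, tape[-3..3]=0100010 (head:   ^)
Step 3: in state A at pos -1, read 0 -> (A,0)->write 0,move R,goto B. Now: state=B, head=0, tape[-3..3]=0100010 (head:    ^)
Step 4: in state B at pos 0, read 0 -> (B,0)->write 1,move L,goto C. Now: state=C, head=-1, tape[-3..3]=0101010 (head:   ^)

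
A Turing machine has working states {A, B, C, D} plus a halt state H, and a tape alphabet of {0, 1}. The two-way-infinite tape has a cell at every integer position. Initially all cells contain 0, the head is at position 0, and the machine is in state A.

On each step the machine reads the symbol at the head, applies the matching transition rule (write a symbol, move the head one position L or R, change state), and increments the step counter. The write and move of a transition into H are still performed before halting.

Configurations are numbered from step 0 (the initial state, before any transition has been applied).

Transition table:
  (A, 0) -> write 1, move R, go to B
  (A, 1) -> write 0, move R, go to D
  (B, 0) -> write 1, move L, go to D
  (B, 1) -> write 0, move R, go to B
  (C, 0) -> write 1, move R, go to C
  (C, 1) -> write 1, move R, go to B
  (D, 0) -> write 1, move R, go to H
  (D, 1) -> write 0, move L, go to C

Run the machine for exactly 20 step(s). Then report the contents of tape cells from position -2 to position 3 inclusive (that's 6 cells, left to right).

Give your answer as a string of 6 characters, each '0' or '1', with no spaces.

Answer: 111001

Derivation:
Step 1: in state A at pos 0, read 0 -> (A,0)->write 1,move R,goto B. Now: state=B, head=1, tape[-1..2]=0100 (head:   ^)
Step 2: in state B at pos 1, read 0 -> (B,0)->write 1,move L,goto D. Now: state=D, head=0, tape[-1..2]=0110 (head:  ^)
Step 3: in state D at pos 0, read 1 -> (D,1)->write 0,move L,goto C. Now: state=C, head=-1, tape[-2..2]=00010 (head:  ^)
Step 4: in state C at pos -1, read 0 -> (C,0)->write 1,move R,goto C. Now: state=C, head=0, tape[-2..2]=01010 (head:   ^)
Step 5: in state C at pos 0, read 0 -> (C,0)->write 1,move R,goto C. Now: state=C, head=1, tape[-2..2]=01110 (head:    ^)
Step 6: in state C at pos 1, read 1 -> (C,1)->write 1,move R,goto B. Now: state=B, head=2, tape[-2..3]=011100 (head:     ^)
Step 7: in state B at pos 2, read 0 -> (B,0)->write 1,move L,goto D. Now: state=D, head=1, tape[-2..3]=011110 (head:    ^)
Step 8: in state D at pos 1, read 1 -> (D,1)->write 0,move L,goto C. Now: state=C, head=0, tape[-2..3]=011010 (head:   ^)
Step 9: in state C at pos 0, read 1 -> (C,1)->write 1,move R,goto B. Now: state=B, head=1, tape[-2..3]=011010 (head:    ^)
Step 10: in state B at pos 1, read 0 -> (B,0)->write 1,move L,goto D. Now: state=D, head=0, tape[-2..3]=011110 (head:   ^)
Step 11: in state D at pos 0, read 1 -> (D,1)->write 0,move L,goto C. Now: state=C, head=-1, tape[-2..3]=010110 (head:  ^)
Step 12: in state C at pos -1, read 1 -> (C,1)->write 1,move R,goto B. Now: state=B, head=0, tape[-2..3]=010110 (head:   ^)
Step 13: in state B at pos 0, read 0 -> (B,0)->write 1,move L,goto D. Now: state=D, head=-1, tape[-2..3]=011110 (head:  ^)
Step 14: in state D at pos -1, read 1 -> (D,1)->write 0,move L,goto C. Now: state=C, head=-2, tape[-3..3]=0001110 (head:  ^)
Step 15: in state C at pos -2, read 0 -> (C,0)->write 1,move R,goto C. Now: state=C, head=-1, tape[-3..3]=0101110 (head:   ^)
Step 16: in state C at pos -1, read 0 -> (C,0)->write 1,move R,goto C. Now: state=C, head=0, tape[-3..3]=0111110 (head:    ^)
Step 17: in state C at pos 0, read 1 -> (C,1)->write 1,move R,goto B. Now: state=B, head=1, tape[-3..3]=0111110 (head:     ^)
Step 18: in state B at pos 1, read 1 -> (B,1)->write 0,move R,goto B. Now: state=B, head=2, tape[-3..3]=0111010 (head:      ^)
Step 19: in state B at pos 2, read 1 -> (B,1)->write 0,move R,goto B. Now: state=B, head=3, tape[-3..4]=01110000 (head:       ^)
Step 20: in state B at pos 3, read 0 -> (B,0)->write 1,move L,goto D. Now: state=D, head=2, tape[-3..4]=01110010 (head:      ^)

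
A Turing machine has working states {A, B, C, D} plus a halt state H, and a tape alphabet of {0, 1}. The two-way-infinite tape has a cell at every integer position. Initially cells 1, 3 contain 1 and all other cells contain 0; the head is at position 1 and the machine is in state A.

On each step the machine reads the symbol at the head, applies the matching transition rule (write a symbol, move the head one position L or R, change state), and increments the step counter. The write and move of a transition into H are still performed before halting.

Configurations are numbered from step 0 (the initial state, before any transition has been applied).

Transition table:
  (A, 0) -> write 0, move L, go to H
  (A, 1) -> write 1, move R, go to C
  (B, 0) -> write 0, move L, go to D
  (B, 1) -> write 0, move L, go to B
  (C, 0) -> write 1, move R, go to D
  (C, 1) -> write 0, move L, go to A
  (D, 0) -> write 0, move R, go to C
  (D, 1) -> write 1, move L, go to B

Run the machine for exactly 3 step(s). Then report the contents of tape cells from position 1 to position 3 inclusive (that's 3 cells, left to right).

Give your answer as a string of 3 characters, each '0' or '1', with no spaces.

Answer: 111

Derivation:
Step 1: in state A at pos 1, read 1 -> (A,1)->write 1,move R,goto C. Now: state=C, head=2, tape[0..4]=01010 (head:   ^)
Step 2: in state C at pos 2, read 0 -> (C,0)->write 1,move R,goto D. Now: state=D, head=3, tape[0..4]=01110 (head:    ^)
Step 3: in state D at pos 3, read 1 -> (D,1)->write 1,move L,goto B. Now: state=B, head=2, tape[0..4]=01110 (head:   ^)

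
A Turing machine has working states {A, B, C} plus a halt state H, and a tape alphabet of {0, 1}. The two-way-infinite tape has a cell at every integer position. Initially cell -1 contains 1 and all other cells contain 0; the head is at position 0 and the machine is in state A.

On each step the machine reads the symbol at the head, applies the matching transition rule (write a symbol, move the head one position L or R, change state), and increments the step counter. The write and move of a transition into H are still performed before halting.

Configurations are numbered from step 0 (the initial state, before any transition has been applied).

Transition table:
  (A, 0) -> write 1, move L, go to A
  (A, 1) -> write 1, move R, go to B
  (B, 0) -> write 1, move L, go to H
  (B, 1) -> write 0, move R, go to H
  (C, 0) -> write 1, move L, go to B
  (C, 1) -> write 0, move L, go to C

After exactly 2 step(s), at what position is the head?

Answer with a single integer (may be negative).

Answer: 0

Derivation:
Step 1: in state A at pos 0, read 0 -> (A,0)->write 1,move L,goto A. Now: state=A, head=-1, tape[-2..1]=0110 (head:  ^)
Step 2: in state A at pos -1, read 1 -> (A,1)->write 1,move R,goto B. Now: state=B, head=0, tape[-2..1]=0110 (head:   ^)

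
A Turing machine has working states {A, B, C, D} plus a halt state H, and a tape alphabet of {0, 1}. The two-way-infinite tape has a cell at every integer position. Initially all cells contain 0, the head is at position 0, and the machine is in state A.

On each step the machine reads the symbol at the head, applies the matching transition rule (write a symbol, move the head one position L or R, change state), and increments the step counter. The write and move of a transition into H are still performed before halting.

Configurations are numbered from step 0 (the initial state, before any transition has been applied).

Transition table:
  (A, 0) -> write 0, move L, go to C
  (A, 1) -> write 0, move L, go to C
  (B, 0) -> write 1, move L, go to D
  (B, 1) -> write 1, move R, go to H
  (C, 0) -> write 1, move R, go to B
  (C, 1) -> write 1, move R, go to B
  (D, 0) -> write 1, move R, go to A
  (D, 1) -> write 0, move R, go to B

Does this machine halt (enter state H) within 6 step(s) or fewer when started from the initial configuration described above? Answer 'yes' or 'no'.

Step 1: in state A at pos 0, read 0 -> (A,0)->write 0,move L,goto C. Now: state=C, head=-1, tape[-2..1]=0000 (head:  ^)
Step 2: in state C at pos -1, read 0 -> (C,0)->write 1,move R,goto B. Now: state=B, head=0, tape[-2..1]=0100 (head:   ^)
Step 3: in state B at pos 0, read 0 -> (B,0)->write 1,move L,goto D. Now: state=D, head=-1, tape[-2..1]=0110 (head:  ^)
Step 4: in state D at pos -1, read 1 -> (D,1)->write 0,move R,goto B. Now: state=B, head=0, tape[-2..1]=0010 (head:   ^)
Step 5: in state B at pos 0, read 1 -> (B,1)->write 1,move R,goto H. Now: state=H, head=1, tape[-2..2]=00100 (head:    ^)
State H reached at step 5; 5 <= 6 -> yes

Answer: yes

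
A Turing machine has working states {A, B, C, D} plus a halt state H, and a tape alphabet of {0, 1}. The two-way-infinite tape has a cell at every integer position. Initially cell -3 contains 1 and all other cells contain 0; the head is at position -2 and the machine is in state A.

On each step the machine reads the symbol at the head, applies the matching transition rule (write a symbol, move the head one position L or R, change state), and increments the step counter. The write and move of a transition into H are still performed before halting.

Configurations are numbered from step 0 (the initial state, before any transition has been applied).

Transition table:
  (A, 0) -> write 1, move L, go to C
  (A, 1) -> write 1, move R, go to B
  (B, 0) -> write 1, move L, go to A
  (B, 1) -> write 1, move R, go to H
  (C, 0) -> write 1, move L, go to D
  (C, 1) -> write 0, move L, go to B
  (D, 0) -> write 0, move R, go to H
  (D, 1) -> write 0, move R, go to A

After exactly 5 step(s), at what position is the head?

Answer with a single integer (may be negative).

Answer: -7

Derivation:
Step 1: in state A at pos -2, read 0 -> (A,0)->write 1,move L,goto C. Now: state=C, head=-3, tape[-4..-1]=0110 (head:  ^)
Step 2: in state C at pos -3, read 1 -> (C,1)->write 0,move L,goto B. Now: state=B, head=-4, tape[-5..-1]=00010 (head:  ^)
Step 3: in state B at pos -4, read 0 -> (B,0)->write 1,move L,goto A. Now: state=A, head=-5, tape[-6..-1]=001010 (head:  ^)
Step 4: in state A at pos -5, read 0 -> (A,0)->write 1,move L,goto C. Now: state=C, head=-6, tape[-7..-1]=0011010 (head:  ^)
Step 5: in state C at pos -6, read 0 -> (C,0)->write 1,move L,goto D. Now: state=D, head=-7, tape[-8..-1]=00111010 (head:  ^)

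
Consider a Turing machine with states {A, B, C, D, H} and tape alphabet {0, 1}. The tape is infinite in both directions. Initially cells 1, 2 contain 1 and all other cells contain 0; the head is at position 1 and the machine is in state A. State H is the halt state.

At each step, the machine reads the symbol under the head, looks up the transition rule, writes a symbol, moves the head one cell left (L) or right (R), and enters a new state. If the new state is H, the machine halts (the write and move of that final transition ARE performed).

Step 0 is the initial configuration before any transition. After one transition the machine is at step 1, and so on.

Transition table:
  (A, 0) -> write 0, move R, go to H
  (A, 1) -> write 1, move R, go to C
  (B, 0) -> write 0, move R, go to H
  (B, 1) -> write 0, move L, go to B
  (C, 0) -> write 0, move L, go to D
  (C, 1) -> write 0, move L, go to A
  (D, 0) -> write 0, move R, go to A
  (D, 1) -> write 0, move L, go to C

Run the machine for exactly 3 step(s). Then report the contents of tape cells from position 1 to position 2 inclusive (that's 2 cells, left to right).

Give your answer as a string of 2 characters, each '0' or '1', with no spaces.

Step 1: in state A at pos 1, read 1 -> (A,1)->write 1,move R,goto C. Now: state=C, head=2, tape[0..3]=0110 (head:   ^)
Step 2: in state C at pos 2, read 1 -> (C,1)->write 0,move L,goto A. Now: state=A, head=1, tape[0..3]=0100 (head:  ^)
Step 3: in state A at pos 1, read 1 -> (A,1)->write 1,move R,goto C. Now: state=C, head=2, tape[0..3]=0100 (head:   ^)

Answer: 10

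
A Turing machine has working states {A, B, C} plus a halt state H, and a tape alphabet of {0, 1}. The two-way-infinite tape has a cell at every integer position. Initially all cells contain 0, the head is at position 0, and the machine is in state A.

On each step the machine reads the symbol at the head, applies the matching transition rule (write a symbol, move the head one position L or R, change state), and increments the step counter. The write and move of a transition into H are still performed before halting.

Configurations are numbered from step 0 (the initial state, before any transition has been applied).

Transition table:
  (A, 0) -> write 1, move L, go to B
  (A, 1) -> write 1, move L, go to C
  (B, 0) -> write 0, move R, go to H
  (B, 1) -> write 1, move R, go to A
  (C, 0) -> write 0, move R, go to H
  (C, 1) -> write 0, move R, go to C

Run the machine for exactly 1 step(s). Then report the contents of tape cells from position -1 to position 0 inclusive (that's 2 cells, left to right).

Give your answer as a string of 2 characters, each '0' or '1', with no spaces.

Step 1: in state A at pos 0, read 0 -> (A,0)->write 1,move L,goto B. Now: state=B, head=-1, tape[-2..1]=0010 (head:  ^)

Answer: 01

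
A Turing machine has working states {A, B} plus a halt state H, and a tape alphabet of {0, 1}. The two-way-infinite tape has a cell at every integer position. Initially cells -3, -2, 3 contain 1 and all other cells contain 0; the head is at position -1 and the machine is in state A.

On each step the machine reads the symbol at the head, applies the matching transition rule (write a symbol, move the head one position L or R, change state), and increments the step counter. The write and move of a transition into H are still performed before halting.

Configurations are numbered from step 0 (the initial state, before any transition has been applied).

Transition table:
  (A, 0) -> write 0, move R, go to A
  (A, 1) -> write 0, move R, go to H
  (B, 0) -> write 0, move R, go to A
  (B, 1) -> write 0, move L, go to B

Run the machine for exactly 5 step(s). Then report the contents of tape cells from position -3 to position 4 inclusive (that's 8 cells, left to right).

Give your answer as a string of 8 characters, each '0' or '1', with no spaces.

Answer: 11000000

Derivation:
Step 1: in state A at pos -1, read 0 -> (A,0)->write 0,move R,goto A. Now: state=A, head=0, tape[-4..4]=011000010 (head:     ^)
Step 2: in state A at pos 0, read 0 -> (A,0)->write 0,move R,goto A. Now: state=A, head=1, tape[-4..4]=011000010 (head:      ^)
Step 3: in state A at pos 1, read 0 -> (A,0)->write 0,move R,goto A. Now: state=A, head=2, tape[-4..4]=011000010 (head:       ^)
Step 4: in state A at pos 2, read 0 -> (A,0)->write 0,move R,goto A. Now: state=A, head=3, tape[-4..4]=011000010 (head:        ^)
Step 5: in state A at pos 3, read 1 -> (A,1)->write 0,move R,goto H. Now: state=H, head=4, tape[-4..5]=0110000000 (head:         ^)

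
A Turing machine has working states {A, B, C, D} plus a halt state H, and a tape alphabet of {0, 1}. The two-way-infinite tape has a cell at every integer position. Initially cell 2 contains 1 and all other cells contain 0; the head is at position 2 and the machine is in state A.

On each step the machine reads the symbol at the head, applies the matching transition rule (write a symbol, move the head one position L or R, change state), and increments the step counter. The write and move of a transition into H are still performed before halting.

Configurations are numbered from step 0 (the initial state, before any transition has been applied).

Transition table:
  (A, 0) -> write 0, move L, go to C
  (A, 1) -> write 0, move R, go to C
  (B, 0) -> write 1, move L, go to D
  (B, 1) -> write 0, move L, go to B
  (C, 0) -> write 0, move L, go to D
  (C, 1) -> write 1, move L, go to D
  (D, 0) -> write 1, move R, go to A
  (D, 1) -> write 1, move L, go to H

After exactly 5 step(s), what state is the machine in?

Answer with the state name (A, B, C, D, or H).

Answer: D

Derivation:
Step 1: in state A at pos 2, read 1 -> (A,1)->write 0,move R,goto C. Now: state=C, head=3, tape[1..4]=0000 (head:   ^)
Step 2: in state C at pos 3, read 0 -> (C,0)->write 0,move L,goto D. Now: state=D, head=2, tape[1..4]=0000 (head:  ^)
Step 3: in state D at pos 2, read 0 -> (D,0)->write 1,move R,goto A. Now: state=A, head=3, tape[1..4]=0100 (head:   ^)
Step 4: in state A at pos 3, read 0 -> (A,0)->write 0,move L,goto C. Now: state=C, head=2, tape[1..4]=0100 (head:  ^)
Step 5: in state C at pos 2, read 1 -> (C,1)->write 1,move L,goto D. Now: state=D, head=1, tape[0..4]=00100 (head:  ^)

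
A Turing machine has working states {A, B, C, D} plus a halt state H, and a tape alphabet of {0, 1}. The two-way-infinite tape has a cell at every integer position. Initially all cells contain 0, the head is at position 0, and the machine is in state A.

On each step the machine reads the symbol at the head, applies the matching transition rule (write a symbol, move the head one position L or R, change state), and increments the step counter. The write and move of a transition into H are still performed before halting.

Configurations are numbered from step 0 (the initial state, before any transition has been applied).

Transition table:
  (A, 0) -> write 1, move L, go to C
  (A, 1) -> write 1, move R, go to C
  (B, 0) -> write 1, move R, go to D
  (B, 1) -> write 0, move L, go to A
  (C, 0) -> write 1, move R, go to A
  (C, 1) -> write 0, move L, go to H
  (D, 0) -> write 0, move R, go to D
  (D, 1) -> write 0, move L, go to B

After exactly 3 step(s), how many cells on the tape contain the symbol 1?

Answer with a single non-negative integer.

Answer: 2

Derivation:
Step 1: in state A at pos 0, read 0 -> (A,0)->write 1,move L,goto C. Now: state=C, head=-1, tape[-2..1]=0010 (head:  ^)
Step 2: in state C at pos -1, read 0 -> (C,0)->write 1,move R,goto A. Now: state=A, head=0, tape[-2..1]=0110 (head:   ^)
Step 3: in state A at pos 0, read 1 -> (A,1)->write 1,move R,goto C. Now: state=C, head=1, tape[-2..2]=01100 (head:    ^)
Cells containing 1 after step 3: {-1, 0} -> 2 cell(s)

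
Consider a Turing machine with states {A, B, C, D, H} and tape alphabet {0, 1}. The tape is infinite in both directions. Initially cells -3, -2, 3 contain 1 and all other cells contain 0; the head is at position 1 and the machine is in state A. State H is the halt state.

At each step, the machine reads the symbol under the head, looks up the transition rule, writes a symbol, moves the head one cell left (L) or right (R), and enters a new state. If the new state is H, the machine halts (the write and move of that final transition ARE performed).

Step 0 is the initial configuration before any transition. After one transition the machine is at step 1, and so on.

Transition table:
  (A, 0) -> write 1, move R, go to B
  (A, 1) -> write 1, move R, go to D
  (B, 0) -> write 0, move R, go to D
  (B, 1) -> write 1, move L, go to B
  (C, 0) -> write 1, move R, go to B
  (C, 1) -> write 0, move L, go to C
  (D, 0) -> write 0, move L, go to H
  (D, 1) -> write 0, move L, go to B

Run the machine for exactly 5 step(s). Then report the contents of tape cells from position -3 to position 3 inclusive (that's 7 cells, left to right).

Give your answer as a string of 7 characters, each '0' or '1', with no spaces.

Answer: 1100100

Derivation:
Step 1: in state A at pos 1, read 0 -> (A,0)->write 1,move R,goto B. Now: state=B, head=2, tape[-4..4]=011001010 (head:       ^)
Step 2: in state B at pos 2, read 0 -> (B,0)->write 0,move R,goto D. Now: state=D, head=3, tape[-4..4]=011001010 (head:        ^)
Step 3: in state D at pos 3, read 1 -> (D,1)->write 0,move L,goto B. Now: state=B, head=2, tape[-4..4]=011001000 (head:       ^)
Step 4: in state B at pos 2, read 0 -> (B,0)->write 0,move R,goto D. Now: state=D, head=3, tape[-4..4]=011001000 (head:        ^)
Step 5: in state D at pos 3, read 0 -> (D,0)->write 0,move L,goto H. Now: state=H, head=2, tape[-4..4]=011001000 (head:       ^)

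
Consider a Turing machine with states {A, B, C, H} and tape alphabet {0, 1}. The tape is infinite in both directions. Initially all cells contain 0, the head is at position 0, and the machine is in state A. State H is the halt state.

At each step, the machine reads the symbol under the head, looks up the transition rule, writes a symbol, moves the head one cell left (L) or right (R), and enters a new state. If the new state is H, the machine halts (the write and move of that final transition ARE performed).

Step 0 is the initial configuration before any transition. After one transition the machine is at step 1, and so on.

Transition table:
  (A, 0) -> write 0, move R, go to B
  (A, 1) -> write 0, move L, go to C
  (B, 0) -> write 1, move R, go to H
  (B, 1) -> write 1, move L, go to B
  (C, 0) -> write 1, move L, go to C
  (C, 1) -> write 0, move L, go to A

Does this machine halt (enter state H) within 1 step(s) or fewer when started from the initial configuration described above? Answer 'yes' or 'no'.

Step 1: in state A at pos 0, read 0 -> (A,0)->write 0,move R,goto B. Now: state=B, head=1, tape[-1..2]=0000 (head:   ^)
After 1 step(s): state = B (not H) -> not halted within 1 -> no

Answer: no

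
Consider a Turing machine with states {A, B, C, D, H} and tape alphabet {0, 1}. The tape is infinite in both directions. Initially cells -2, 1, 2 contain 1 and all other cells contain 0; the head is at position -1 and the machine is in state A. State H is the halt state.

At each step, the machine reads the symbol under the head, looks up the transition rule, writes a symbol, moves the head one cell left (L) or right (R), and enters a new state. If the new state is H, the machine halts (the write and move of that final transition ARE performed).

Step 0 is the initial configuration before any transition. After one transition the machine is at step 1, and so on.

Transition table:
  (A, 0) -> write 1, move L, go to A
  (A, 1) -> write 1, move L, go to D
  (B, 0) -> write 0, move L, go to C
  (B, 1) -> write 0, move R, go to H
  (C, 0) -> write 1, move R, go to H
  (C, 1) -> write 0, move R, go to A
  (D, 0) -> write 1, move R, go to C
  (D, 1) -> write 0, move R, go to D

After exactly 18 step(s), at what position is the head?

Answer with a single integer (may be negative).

Answer: 5

Derivation:
Step 1: in state A at pos -1, read 0 -> (A,0)->write 1,move L,goto A. Now: state=A, head=-2, tape[-3..3]=0110110 (head:  ^)
Step 2: in state A at pos -2, read 1 -> (A,1)->write 1,move L,goto D. Now: state=D, head=-3, tape[-4..3]=00110110 (head:  ^)
Step 3: in state D at pos -3, read 0 -> (D,0)->write 1,move R,goto C. Now: state=C, head=-2, tape[-4..3]=01110110 (head:   ^)
Step 4: in state C at pos -2, read 1 -> (C,1)->write 0,move R,goto A. Now: state=A, head=-1, tape[-4..3]=01010110 (head:    ^)
Step 5: in state A at pos -1, read 1 -> (A,1)->write 1,move L,goto D. Now: state=D, head=-2, tape[-4..3]=01010110 (head:   ^)
Step 6: in state D at pos -2, read 0 -> (D,0)->write 1,move R,goto C. Now: state=C, head=-1, tape[-4..3]=01110110 (head:    ^)
Step 7: in state C at pos -1, read 1 -> (C,1)->write 0,move R,goto A. Now: state=A, head=0, tape[-4..3]=01100110 (head:     ^)
Step 8: in state A at pos 0, read 0 -> (A,0)->write 1,move L,goto A. Now: state=A, head=-1, tape[-4..3]=01101110 (head:    ^)
Step 9: in state A at pos -1, read 0 -> (A,0)->write 1,move L,goto A. Now: state=A, head=-2, tape[-4..3]=01111110 (head:   ^)
Step 10: in state A at pos -2, read 1 -> (A,1)->write 1,move L,goto D. Now: state=D, head=-3, tape[-4..3]=01111110 (head:  ^)
Step 11: in state D at pos -3, read 1 -> (D,1)->write 0,move R,goto D. Now: state=D, head=-2, tape[-4..3]=00111110 (head:   ^)
Step 12: in state D at pos -2, read 1 -> (D,1)->write 0,move R,goto D. Now: state=D, head=-1, tape[-4..3]=00011110 (head:    ^)
Step 13: in state D at pos -1, read 1 -> (D,1)->write 0,move R,goto D. Now: state=D, head=0, tape[-4..3]=00001110 (head:     ^)
Step 14: in state D at pos 0, read 1 -> (D,1)->write 0,move R,goto D. Now: state=D, head=1, tape[-4..3]=00000110 (head:      ^)
Step 15: in state D at pos 1, read 1 -> (D,1)->write 0,move R,goto D. Now: state=D, head=2, tape[-4..3]=00000010 (head:       ^)
Step 16: in state D at pos 2, read 1 -> (D,1)->write 0,move R,goto D. Now: state=D, head=3, tape[-4..4]=000000000 (head:        ^)
Step 17: in state D at pos 3, read 0 -> (D,0)->write 1,move R,goto C. Now: state=C, head=4, tape[-4..5]=0000000100 (head:         ^)
Step 18: in state C at pos 4, read 0 -> (C,0)->write 1,move R,goto H. Now: state=H, head=5, tape[-4..6]=00000001100 (head:          ^)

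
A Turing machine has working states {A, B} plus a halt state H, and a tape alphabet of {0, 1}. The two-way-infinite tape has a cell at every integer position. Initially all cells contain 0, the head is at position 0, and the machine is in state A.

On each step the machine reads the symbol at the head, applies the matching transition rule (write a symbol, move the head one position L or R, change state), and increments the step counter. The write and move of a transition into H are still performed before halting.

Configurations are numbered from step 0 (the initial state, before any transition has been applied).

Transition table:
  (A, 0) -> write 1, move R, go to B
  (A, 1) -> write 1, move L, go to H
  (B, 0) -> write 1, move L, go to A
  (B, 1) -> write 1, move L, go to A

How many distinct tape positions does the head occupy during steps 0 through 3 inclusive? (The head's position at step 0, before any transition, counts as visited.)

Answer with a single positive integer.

Answer: 3

Derivation:
Step 1: in state A at pos 0, read 0 -> (A,0)->write 1,move R,goto B. Now: state=B, head=1, tape[-1..2]=0100 (head:   ^)
Step 2: in state B at pos 1, read 0 -> (B,0)->write 1,move L,goto A. Now: state=A, head=0, tape[-1..2]=0110 (head:  ^)
Step 3: in state A at pos 0, read 1 -> (A,1)->write 1,move L,goto H. Now: state=H, head=-1, tape[-2..2]=00110 (head:  ^)
Head positions at steps 0..3: starting at 0, distinct positions visited = {-1, 0, 1} -> 3 position(s)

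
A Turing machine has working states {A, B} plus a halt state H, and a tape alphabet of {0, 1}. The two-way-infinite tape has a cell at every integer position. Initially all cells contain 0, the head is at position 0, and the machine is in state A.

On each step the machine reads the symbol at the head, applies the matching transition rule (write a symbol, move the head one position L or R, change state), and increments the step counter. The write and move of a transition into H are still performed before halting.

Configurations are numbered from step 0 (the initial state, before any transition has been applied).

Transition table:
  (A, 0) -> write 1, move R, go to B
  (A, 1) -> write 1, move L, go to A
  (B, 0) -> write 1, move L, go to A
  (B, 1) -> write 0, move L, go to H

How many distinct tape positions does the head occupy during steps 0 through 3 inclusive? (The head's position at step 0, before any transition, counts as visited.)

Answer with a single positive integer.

Step 1: in state A at pos 0, read 0 -> (A,0)->write 1,move R,goto B. Now: state=B, head=1, tape[-1..2]=0100 (head:   ^)
Step 2: in state B at pos 1, read 0 -> (B,0)->write 1,move L,goto A. Now: state=A, head=0, tape[-1..2]=0110 (head:  ^)
Step 3: in state A at pos 0, read 1 -> (A,1)->write 1,move L,goto A. Now: state=A, head=-1, tape[-2..2]=00110 (head:  ^)
Head positions at steps 0..3: starting at 0, distinct positions visited = {-1, 0, 1} -> 3 position(s)

Answer: 3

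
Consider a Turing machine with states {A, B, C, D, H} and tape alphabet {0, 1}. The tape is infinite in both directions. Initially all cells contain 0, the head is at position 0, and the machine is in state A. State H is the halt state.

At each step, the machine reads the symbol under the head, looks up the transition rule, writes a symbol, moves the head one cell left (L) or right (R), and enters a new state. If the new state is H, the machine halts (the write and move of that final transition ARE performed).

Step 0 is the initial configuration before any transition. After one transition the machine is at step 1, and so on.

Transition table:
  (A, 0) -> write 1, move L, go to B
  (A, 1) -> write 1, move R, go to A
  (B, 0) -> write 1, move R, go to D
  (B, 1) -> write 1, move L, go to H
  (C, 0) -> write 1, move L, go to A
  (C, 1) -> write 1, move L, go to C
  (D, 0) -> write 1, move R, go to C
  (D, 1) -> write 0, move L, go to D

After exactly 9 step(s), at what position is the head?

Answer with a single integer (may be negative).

Step 1: in state A at pos 0, read 0 -> (A,0)->write 1,move L,goto B. Now: state=B, head=-1, tape[-2..1]=0010 (head:  ^)
Step 2: in state B at pos -1, read 0 -> (B,0)->write 1,move R,goto D. Now: state=D, head=0, tape[-2..1]=0110 (head:   ^)
Step 3: in state D at pos 0, read 1 -> (D,1)->write 0,move L,goto D. Now: state=D, head=-1, tape[-2..1]=0100 (head:  ^)
Step 4: in state D at pos -1, read 1 -> (D,1)->write 0,move L,goto D. Now: state=D, head=-2, tape[-3..1]=00000 (head:  ^)
Step 5: in state D at pos -2, read 0 -> (D,0)->write 1,move R,goto C. Now: state=C, head=-1, tape[-3..1]=01000 (head:   ^)
Step 6: in state C at pos -1, read 0 -> (C,0)->write 1,move L,goto A. Now: state=A, head=-2, tape[-3..1]=01100 (head:  ^)
Step 7: in state A at pos -2, read 1 -> (A,1)->write 1,move R,goto A. Now: state=A, head=-1, tape[-3..1]=01100 (head:   ^)
Step 8: in state A at pos -1, read 1 -> (A,1)->write 1,move R,goto A. Now: state=A, head=0, tape[-3..1]=01100 (head:    ^)
Step 9: in state A at pos 0, read 0 -> (A,0)->write 1,move L,goto B. Now: state=B, head=-1, tape[-3..1]=01110 (head:   ^)

Answer: -1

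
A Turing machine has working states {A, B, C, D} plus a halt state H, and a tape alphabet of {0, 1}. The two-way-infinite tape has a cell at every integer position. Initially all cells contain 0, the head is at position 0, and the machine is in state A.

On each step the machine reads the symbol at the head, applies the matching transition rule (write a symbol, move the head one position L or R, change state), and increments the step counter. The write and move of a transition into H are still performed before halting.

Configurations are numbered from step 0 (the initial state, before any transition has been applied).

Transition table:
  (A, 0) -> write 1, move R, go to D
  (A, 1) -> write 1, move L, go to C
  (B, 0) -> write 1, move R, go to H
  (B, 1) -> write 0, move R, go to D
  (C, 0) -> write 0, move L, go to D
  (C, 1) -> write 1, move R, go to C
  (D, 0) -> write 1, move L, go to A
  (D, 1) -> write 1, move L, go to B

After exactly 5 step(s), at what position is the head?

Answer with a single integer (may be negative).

Step 1: in state A at pos 0, read 0 -> (A,0)->write 1,move R,goto D. Now: state=D, head=1, tape[-1..2]=0100 (head:   ^)
Step 2: in state D at pos 1, read 0 -> (D,0)->write 1,move L,goto A. Now: state=A, head=0, tape[-1..2]=0110 (head:  ^)
Step 3: in state A at pos 0, read 1 -> (A,1)->write 1,move L,goto C. Now: state=C, head=-1, tape[-2..2]=00110 (head:  ^)
Step 4: in state C at pos -1, read 0 -> (C,0)->write 0,move L,goto D. Now: state=D, head=-2, tape[-3..2]=000110 (head:  ^)
Step 5: in state D at pos -2, read 0 -> (D,0)->write 1,move L,goto A. Now: state=A, head=-3, tape[-4..2]=0010110 (head:  ^)

Answer: -3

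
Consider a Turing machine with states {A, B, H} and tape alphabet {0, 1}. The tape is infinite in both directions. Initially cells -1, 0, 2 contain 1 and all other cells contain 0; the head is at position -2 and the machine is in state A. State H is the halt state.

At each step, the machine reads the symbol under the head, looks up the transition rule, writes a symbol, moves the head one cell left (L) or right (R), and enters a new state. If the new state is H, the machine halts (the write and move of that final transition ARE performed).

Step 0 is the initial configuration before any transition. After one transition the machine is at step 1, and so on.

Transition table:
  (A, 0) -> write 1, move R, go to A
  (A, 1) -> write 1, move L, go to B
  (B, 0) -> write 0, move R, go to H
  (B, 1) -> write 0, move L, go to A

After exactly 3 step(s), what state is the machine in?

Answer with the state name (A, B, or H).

Step 1: in state A at pos -2, read 0 -> (A,0)->write 1,move R,goto A. Now: state=A, head=-1, tape[-3..3]=0111010 (head:   ^)
Step 2: in state A at pos -1, read 1 -> (A,1)->write 1,move L,goto B. Now: state=B, head=-2, tape[-3..3]=0111010 (head:  ^)
Step 3: in state B at pos -2, read 1 -> (B,1)->write 0,move L,goto A. Now: state=A, head=-3, tape[-4..3]=00011010 (head:  ^)

Answer: A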